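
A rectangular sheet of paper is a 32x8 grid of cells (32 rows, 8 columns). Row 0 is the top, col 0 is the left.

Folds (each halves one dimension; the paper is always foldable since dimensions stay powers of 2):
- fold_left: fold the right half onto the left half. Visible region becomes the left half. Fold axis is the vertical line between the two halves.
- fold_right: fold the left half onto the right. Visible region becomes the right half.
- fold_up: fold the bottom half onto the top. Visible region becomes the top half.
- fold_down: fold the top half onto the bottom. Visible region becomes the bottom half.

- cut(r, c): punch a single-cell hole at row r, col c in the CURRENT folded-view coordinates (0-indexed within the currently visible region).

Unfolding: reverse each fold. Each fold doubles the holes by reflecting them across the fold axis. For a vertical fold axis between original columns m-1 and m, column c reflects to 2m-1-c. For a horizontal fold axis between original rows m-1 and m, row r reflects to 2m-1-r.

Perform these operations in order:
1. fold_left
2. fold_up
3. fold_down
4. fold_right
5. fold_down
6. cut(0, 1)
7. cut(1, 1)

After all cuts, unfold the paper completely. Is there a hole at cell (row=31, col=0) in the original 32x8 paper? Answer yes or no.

Op 1 fold_left: fold axis v@4; visible region now rows[0,32) x cols[0,4) = 32x4
Op 2 fold_up: fold axis h@16; visible region now rows[0,16) x cols[0,4) = 16x4
Op 3 fold_down: fold axis h@8; visible region now rows[8,16) x cols[0,4) = 8x4
Op 4 fold_right: fold axis v@2; visible region now rows[8,16) x cols[2,4) = 8x2
Op 5 fold_down: fold axis h@12; visible region now rows[12,16) x cols[2,4) = 4x2
Op 6 cut(0, 1): punch at orig (12,3); cuts so far [(12, 3)]; region rows[12,16) x cols[2,4) = 4x2
Op 7 cut(1, 1): punch at orig (13,3); cuts so far [(12, 3), (13, 3)]; region rows[12,16) x cols[2,4) = 4x2
Unfold 1 (reflect across h@12): 4 holes -> [(10, 3), (11, 3), (12, 3), (13, 3)]
Unfold 2 (reflect across v@2): 8 holes -> [(10, 0), (10, 3), (11, 0), (11, 3), (12, 0), (12, 3), (13, 0), (13, 3)]
Unfold 3 (reflect across h@8): 16 holes -> [(2, 0), (2, 3), (3, 0), (3, 3), (4, 0), (4, 3), (5, 0), (5, 3), (10, 0), (10, 3), (11, 0), (11, 3), (12, 0), (12, 3), (13, 0), (13, 3)]
Unfold 4 (reflect across h@16): 32 holes -> [(2, 0), (2, 3), (3, 0), (3, 3), (4, 0), (4, 3), (5, 0), (5, 3), (10, 0), (10, 3), (11, 0), (11, 3), (12, 0), (12, 3), (13, 0), (13, 3), (18, 0), (18, 3), (19, 0), (19, 3), (20, 0), (20, 3), (21, 0), (21, 3), (26, 0), (26, 3), (27, 0), (27, 3), (28, 0), (28, 3), (29, 0), (29, 3)]
Unfold 5 (reflect across v@4): 64 holes -> [(2, 0), (2, 3), (2, 4), (2, 7), (3, 0), (3, 3), (3, 4), (3, 7), (4, 0), (4, 3), (4, 4), (4, 7), (5, 0), (5, 3), (5, 4), (5, 7), (10, 0), (10, 3), (10, 4), (10, 7), (11, 0), (11, 3), (11, 4), (11, 7), (12, 0), (12, 3), (12, 4), (12, 7), (13, 0), (13, 3), (13, 4), (13, 7), (18, 0), (18, 3), (18, 4), (18, 7), (19, 0), (19, 3), (19, 4), (19, 7), (20, 0), (20, 3), (20, 4), (20, 7), (21, 0), (21, 3), (21, 4), (21, 7), (26, 0), (26, 3), (26, 4), (26, 7), (27, 0), (27, 3), (27, 4), (27, 7), (28, 0), (28, 3), (28, 4), (28, 7), (29, 0), (29, 3), (29, 4), (29, 7)]
Holes: [(2, 0), (2, 3), (2, 4), (2, 7), (3, 0), (3, 3), (3, 4), (3, 7), (4, 0), (4, 3), (4, 4), (4, 7), (5, 0), (5, 3), (5, 4), (5, 7), (10, 0), (10, 3), (10, 4), (10, 7), (11, 0), (11, 3), (11, 4), (11, 7), (12, 0), (12, 3), (12, 4), (12, 7), (13, 0), (13, 3), (13, 4), (13, 7), (18, 0), (18, 3), (18, 4), (18, 7), (19, 0), (19, 3), (19, 4), (19, 7), (20, 0), (20, 3), (20, 4), (20, 7), (21, 0), (21, 3), (21, 4), (21, 7), (26, 0), (26, 3), (26, 4), (26, 7), (27, 0), (27, 3), (27, 4), (27, 7), (28, 0), (28, 3), (28, 4), (28, 7), (29, 0), (29, 3), (29, 4), (29, 7)]

Answer: no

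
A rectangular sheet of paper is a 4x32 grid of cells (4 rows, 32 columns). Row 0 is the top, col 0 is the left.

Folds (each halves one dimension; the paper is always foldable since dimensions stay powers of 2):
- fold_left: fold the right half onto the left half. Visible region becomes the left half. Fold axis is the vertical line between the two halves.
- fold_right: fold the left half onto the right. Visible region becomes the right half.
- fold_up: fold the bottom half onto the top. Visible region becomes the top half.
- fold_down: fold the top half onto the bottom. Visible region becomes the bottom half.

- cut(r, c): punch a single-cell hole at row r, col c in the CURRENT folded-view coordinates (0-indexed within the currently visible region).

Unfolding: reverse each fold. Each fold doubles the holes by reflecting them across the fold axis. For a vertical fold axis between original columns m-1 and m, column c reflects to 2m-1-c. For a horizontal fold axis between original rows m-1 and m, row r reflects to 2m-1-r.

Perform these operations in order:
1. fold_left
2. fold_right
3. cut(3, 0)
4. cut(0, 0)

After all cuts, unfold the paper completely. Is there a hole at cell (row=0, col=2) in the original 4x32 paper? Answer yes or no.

Answer: no

Derivation:
Op 1 fold_left: fold axis v@16; visible region now rows[0,4) x cols[0,16) = 4x16
Op 2 fold_right: fold axis v@8; visible region now rows[0,4) x cols[8,16) = 4x8
Op 3 cut(3, 0): punch at orig (3,8); cuts so far [(3, 8)]; region rows[0,4) x cols[8,16) = 4x8
Op 4 cut(0, 0): punch at orig (0,8); cuts so far [(0, 8), (3, 8)]; region rows[0,4) x cols[8,16) = 4x8
Unfold 1 (reflect across v@8): 4 holes -> [(0, 7), (0, 8), (3, 7), (3, 8)]
Unfold 2 (reflect across v@16): 8 holes -> [(0, 7), (0, 8), (0, 23), (0, 24), (3, 7), (3, 8), (3, 23), (3, 24)]
Holes: [(0, 7), (0, 8), (0, 23), (0, 24), (3, 7), (3, 8), (3, 23), (3, 24)]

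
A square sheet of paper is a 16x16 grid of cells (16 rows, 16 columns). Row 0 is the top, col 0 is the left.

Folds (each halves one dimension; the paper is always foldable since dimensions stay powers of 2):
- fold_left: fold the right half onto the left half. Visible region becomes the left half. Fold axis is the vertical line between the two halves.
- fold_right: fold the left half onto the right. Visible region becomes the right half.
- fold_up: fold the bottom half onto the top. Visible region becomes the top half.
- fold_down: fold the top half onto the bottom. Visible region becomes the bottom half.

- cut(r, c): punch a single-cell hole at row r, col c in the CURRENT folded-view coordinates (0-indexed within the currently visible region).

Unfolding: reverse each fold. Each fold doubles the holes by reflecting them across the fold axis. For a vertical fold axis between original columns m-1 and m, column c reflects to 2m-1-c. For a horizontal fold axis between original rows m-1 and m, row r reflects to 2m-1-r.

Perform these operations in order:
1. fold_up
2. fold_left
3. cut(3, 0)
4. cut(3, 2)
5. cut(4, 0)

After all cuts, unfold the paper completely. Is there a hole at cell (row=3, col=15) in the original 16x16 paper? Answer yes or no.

Op 1 fold_up: fold axis h@8; visible region now rows[0,8) x cols[0,16) = 8x16
Op 2 fold_left: fold axis v@8; visible region now rows[0,8) x cols[0,8) = 8x8
Op 3 cut(3, 0): punch at orig (3,0); cuts so far [(3, 0)]; region rows[0,8) x cols[0,8) = 8x8
Op 4 cut(3, 2): punch at orig (3,2); cuts so far [(3, 0), (3, 2)]; region rows[0,8) x cols[0,8) = 8x8
Op 5 cut(4, 0): punch at orig (4,0); cuts so far [(3, 0), (3, 2), (4, 0)]; region rows[0,8) x cols[0,8) = 8x8
Unfold 1 (reflect across v@8): 6 holes -> [(3, 0), (3, 2), (3, 13), (3, 15), (4, 0), (4, 15)]
Unfold 2 (reflect across h@8): 12 holes -> [(3, 0), (3, 2), (3, 13), (3, 15), (4, 0), (4, 15), (11, 0), (11, 15), (12, 0), (12, 2), (12, 13), (12, 15)]
Holes: [(3, 0), (3, 2), (3, 13), (3, 15), (4, 0), (4, 15), (11, 0), (11, 15), (12, 0), (12, 2), (12, 13), (12, 15)]

Answer: yes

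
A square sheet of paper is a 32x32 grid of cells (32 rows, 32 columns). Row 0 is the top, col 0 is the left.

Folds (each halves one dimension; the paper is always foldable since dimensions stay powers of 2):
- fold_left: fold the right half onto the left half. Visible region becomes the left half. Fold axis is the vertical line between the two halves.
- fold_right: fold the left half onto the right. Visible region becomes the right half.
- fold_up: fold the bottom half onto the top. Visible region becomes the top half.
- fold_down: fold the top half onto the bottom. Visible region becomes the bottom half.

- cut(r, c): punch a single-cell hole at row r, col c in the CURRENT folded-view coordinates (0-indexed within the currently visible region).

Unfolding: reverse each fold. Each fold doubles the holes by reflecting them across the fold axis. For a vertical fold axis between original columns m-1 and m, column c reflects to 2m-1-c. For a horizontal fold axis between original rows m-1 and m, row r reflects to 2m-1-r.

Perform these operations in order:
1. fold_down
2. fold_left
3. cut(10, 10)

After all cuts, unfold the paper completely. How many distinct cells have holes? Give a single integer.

Answer: 4

Derivation:
Op 1 fold_down: fold axis h@16; visible region now rows[16,32) x cols[0,32) = 16x32
Op 2 fold_left: fold axis v@16; visible region now rows[16,32) x cols[0,16) = 16x16
Op 3 cut(10, 10): punch at orig (26,10); cuts so far [(26, 10)]; region rows[16,32) x cols[0,16) = 16x16
Unfold 1 (reflect across v@16): 2 holes -> [(26, 10), (26, 21)]
Unfold 2 (reflect across h@16): 4 holes -> [(5, 10), (5, 21), (26, 10), (26, 21)]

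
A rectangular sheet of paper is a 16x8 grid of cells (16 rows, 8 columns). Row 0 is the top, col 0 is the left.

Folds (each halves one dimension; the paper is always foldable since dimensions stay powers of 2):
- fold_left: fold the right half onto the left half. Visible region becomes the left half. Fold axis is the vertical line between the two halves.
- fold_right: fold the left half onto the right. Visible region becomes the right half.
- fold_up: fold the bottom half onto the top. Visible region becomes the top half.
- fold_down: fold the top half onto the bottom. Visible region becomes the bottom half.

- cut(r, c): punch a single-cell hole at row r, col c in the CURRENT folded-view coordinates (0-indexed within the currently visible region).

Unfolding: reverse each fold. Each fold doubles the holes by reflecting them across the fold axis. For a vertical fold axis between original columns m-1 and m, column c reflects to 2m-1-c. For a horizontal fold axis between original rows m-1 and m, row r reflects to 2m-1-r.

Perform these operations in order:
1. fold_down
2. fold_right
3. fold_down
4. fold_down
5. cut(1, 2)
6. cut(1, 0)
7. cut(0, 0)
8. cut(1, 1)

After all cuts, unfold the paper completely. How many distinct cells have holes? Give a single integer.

Op 1 fold_down: fold axis h@8; visible region now rows[8,16) x cols[0,8) = 8x8
Op 2 fold_right: fold axis v@4; visible region now rows[8,16) x cols[4,8) = 8x4
Op 3 fold_down: fold axis h@12; visible region now rows[12,16) x cols[4,8) = 4x4
Op 4 fold_down: fold axis h@14; visible region now rows[14,16) x cols[4,8) = 2x4
Op 5 cut(1, 2): punch at orig (15,6); cuts so far [(15, 6)]; region rows[14,16) x cols[4,8) = 2x4
Op 6 cut(1, 0): punch at orig (15,4); cuts so far [(15, 4), (15, 6)]; region rows[14,16) x cols[4,8) = 2x4
Op 7 cut(0, 0): punch at orig (14,4); cuts so far [(14, 4), (15, 4), (15, 6)]; region rows[14,16) x cols[4,8) = 2x4
Op 8 cut(1, 1): punch at orig (15,5); cuts so far [(14, 4), (15, 4), (15, 5), (15, 6)]; region rows[14,16) x cols[4,8) = 2x4
Unfold 1 (reflect across h@14): 8 holes -> [(12, 4), (12, 5), (12, 6), (13, 4), (14, 4), (15, 4), (15, 5), (15, 6)]
Unfold 2 (reflect across h@12): 16 holes -> [(8, 4), (8, 5), (8, 6), (9, 4), (10, 4), (11, 4), (11, 5), (11, 6), (12, 4), (12, 5), (12, 6), (13, 4), (14, 4), (15, 4), (15, 5), (15, 6)]
Unfold 3 (reflect across v@4): 32 holes -> [(8, 1), (8, 2), (8, 3), (8, 4), (8, 5), (8, 6), (9, 3), (9, 4), (10, 3), (10, 4), (11, 1), (11, 2), (11, 3), (11, 4), (11, 5), (11, 6), (12, 1), (12, 2), (12, 3), (12, 4), (12, 5), (12, 6), (13, 3), (13, 4), (14, 3), (14, 4), (15, 1), (15, 2), (15, 3), (15, 4), (15, 5), (15, 6)]
Unfold 4 (reflect across h@8): 64 holes -> [(0, 1), (0, 2), (0, 3), (0, 4), (0, 5), (0, 6), (1, 3), (1, 4), (2, 3), (2, 4), (3, 1), (3, 2), (3, 3), (3, 4), (3, 5), (3, 6), (4, 1), (4, 2), (4, 3), (4, 4), (4, 5), (4, 6), (5, 3), (5, 4), (6, 3), (6, 4), (7, 1), (7, 2), (7, 3), (7, 4), (7, 5), (7, 6), (8, 1), (8, 2), (8, 3), (8, 4), (8, 5), (8, 6), (9, 3), (9, 4), (10, 3), (10, 4), (11, 1), (11, 2), (11, 3), (11, 4), (11, 5), (11, 6), (12, 1), (12, 2), (12, 3), (12, 4), (12, 5), (12, 6), (13, 3), (13, 4), (14, 3), (14, 4), (15, 1), (15, 2), (15, 3), (15, 4), (15, 5), (15, 6)]

Answer: 64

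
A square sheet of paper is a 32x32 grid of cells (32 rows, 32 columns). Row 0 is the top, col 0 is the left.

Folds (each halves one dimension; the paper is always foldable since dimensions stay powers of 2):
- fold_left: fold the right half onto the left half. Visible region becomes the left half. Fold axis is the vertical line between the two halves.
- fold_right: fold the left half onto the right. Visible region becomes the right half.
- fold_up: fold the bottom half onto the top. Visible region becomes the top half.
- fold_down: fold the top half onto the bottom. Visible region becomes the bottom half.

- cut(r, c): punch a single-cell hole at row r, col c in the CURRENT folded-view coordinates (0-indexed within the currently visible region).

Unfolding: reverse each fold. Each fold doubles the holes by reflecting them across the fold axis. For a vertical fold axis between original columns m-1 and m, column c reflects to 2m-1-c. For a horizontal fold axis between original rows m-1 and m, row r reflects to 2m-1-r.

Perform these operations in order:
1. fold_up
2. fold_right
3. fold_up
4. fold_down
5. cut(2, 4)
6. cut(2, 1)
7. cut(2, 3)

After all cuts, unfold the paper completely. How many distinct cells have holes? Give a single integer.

Answer: 48

Derivation:
Op 1 fold_up: fold axis h@16; visible region now rows[0,16) x cols[0,32) = 16x32
Op 2 fold_right: fold axis v@16; visible region now rows[0,16) x cols[16,32) = 16x16
Op 3 fold_up: fold axis h@8; visible region now rows[0,8) x cols[16,32) = 8x16
Op 4 fold_down: fold axis h@4; visible region now rows[4,8) x cols[16,32) = 4x16
Op 5 cut(2, 4): punch at orig (6,20); cuts so far [(6, 20)]; region rows[4,8) x cols[16,32) = 4x16
Op 6 cut(2, 1): punch at orig (6,17); cuts so far [(6, 17), (6, 20)]; region rows[4,8) x cols[16,32) = 4x16
Op 7 cut(2, 3): punch at orig (6,19); cuts so far [(6, 17), (6, 19), (6, 20)]; region rows[4,8) x cols[16,32) = 4x16
Unfold 1 (reflect across h@4): 6 holes -> [(1, 17), (1, 19), (1, 20), (6, 17), (6, 19), (6, 20)]
Unfold 2 (reflect across h@8): 12 holes -> [(1, 17), (1, 19), (1, 20), (6, 17), (6, 19), (6, 20), (9, 17), (9, 19), (9, 20), (14, 17), (14, 19), (14, 20)]
Unfold 3 (reflect across v@16): 24 holes -> [(1, 11), (1, 12), (1, 14), (1, 17), (1, 19), (1, 20), (6, 11), (6, 12), (6, 14), (6, 17), (6, 19), (6, 20), (9, 11), (9, 12), (9, 14), (9, 17), (9, 19), (9, 20), (14, 11), (14, 12), (14, 14), (14, 17), (14, 19), (14, 20)]
Unfold 4 (reflect across h@16): 48 holes -> [(1, 11), (1, 12), (1, 14), (1, 17), (1, 19), (1, 20), (6, 11), (6, 12), (6, 14), (6, 17), (6, 19), (6, 20), (9, 11), (9, 12), (9, 14), (9, 17), (9, 19), (9, 20), (14, 11), (14, 12), (14, 14), (14, 17), (14, 19), (14, 20), (17, 11), (17, 12), (17, 14), (17, 17), (17, 19), (17, 20), (22, 11), (22, 12), (22, 14), (22, 17), (22, 19), (22, 20), (25, 11), (25, 12), (25, 14), (25, 17), (25, 19), (25, 20), (30, 11), (30, 12), (30, 14), (30, 17), (30, 19), (30, 20)]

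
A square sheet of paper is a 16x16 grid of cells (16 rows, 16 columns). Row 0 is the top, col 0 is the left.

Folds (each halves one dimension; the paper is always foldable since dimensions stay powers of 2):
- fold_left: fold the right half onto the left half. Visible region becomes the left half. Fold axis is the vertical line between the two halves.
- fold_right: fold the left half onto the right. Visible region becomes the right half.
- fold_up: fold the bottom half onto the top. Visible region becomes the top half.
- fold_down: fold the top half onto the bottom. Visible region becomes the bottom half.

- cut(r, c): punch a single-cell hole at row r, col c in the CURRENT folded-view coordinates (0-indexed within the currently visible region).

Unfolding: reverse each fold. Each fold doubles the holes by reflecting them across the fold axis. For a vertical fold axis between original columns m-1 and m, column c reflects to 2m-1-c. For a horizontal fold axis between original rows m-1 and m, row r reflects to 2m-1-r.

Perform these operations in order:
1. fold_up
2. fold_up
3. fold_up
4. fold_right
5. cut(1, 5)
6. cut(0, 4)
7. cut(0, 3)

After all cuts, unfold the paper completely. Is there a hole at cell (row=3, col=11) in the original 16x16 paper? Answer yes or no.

Answer: yes

Derivation:
Op 1 fold_up: fold axis h@8; visible region now rows[0,8) x cols[0,16) = 8x16
Op 2 fold_up: fold axis h@4; visible region now rows[0,4) x cols[0,16) = 4x16
Op 3 fold_up: fold axis h@2; visible region now rows[0,2) x cols[0,16) = 2x16
Op 4 fold_right: fold axis v@8; visible region now rows[0,2) x cols[8,16) = 2x8
Op 5 cut(1, 5): punch at orig (1,13); cuts so far [(1, 13)]; region rows[0,2) x cols[8,16) = 2x8
Op 6 cut(0, 4): punch at orig (0,12); cuts so far [(0, 12), (1, 13)]; region rows[0,2) x cols[8,16) = 2x8
Op 7 cut(0, 3): punch at orig (0,11); cuts so far [(0, 11), (0, 12), (1, 13)]; region rows[0,2) x cols[8,16) = 2x8
Unfold 1 (reflect across v@8): 6 holes -> [(0, 3), (0, 4), (0, 11), (0, 12), (1, 2), (1, 13)]
Unfold 2 (reflect across h@2): 12 holes -> [(0, 3), (0, 4), (0, 11), (0, 12), (1, 2), (1, 13), (2, 2), (2, 13), (3, 3), (3, 4), (3, 11), (3, 12)]
Unfold 3 (reflect across h@4): 24 holes -> [(0, 3), (0, 4), (0, 11), (0, 12), (1, 2), (1, 13), (2, 2), (2, 13), (3, 3), (3, 4), (3, 11), (3, 12), (4, 3), (4, 4), (4, 11), (4, 12), (5, 2), (5, 13), (6, 2), (6, 13), (7, 3), (7, 4), (7, 11), (7, 12)]
Unfold 4 (reflect across h@8): 48 holes -> [(0, 3), (0, 4), (0, 11), (0, 12), (1, 2), (1, 13), (2, 2), (2, 13), (3, 3), (3, 4), (3, 11), (3, 12), (4, 3), (4, 4), (4, 11), (4, 12), (5, 2), (5, 13), (6, 2), (6, 13), (7, 3), (7, 4), (7, 11), (7, 12), (8, 3), (8, 4), (8, 11), (8, 12), (9, 2), (9, 13), (10, 2), (10, 13), (11, 3), (11, 4), (11, 11), (11, 12), (12, 3), (12, 4), (12, 11), (12, 12), (13, 2), (13, 13), (14, 2), (14, 13), (15, 3), (15, 4), (15, 11), (15, 12)]
Holes: [(0, 3), (0, 4), (0, 11), (0, 12), (1, 2), (1, 13), (2, 2), (2, 13), (3, 3), (3, 4), (3, 11), (3, 12), (4, 3), (4, 4), (4, 11), (4, 12), (5, 2), (5, 13), (6, 2), (6, 13), (7, 3), (7, 4), (7, 11), (7, 12), (8, 3), (8, 4), (8, 11), (8, 12), (9, 2), (9, 13), (10, 2), (10, 13), (11, 3), (11, 4), (11, 11), (11, 12), (12, 3), (12, 4), (12, 11), (12, 12), (13, 2), (13, 13), (14, 2), (14, 13), (15, 3), (15, 4), (15, 11), (15, 12)]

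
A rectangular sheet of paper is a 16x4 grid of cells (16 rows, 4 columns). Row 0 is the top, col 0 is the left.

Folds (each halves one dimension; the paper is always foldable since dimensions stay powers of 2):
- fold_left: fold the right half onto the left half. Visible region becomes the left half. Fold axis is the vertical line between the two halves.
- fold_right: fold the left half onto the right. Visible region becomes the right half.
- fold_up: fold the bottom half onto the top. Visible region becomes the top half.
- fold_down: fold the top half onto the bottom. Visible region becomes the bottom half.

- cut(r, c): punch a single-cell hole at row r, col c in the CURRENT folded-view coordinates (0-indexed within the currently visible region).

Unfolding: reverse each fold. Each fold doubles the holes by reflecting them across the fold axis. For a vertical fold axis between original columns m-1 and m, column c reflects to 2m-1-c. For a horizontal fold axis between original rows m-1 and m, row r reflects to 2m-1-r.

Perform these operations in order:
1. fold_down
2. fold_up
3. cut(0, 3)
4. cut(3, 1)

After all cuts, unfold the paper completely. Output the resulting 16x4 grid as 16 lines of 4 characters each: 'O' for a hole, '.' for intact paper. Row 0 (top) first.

Op 1 fold_down: fold axis h@8; visible region now rows[8,16) x cols[0,4) = 8x4
Op 2 fold_up: fold axis h@12; visible region now rows[8,12) x cols[0,4) = 4x4
Op 3 cut(0, 3): punch at orig (8,3); cuts so far [(8, 3)]; region rows[8,12) x cols[0,4) = 4x4
Op 4 cut(3, 1): punch at orig (11,1); cuts so far [(8, 3), (11, 1)]; region rows[8,12) x cols[0,4) = 4x4
Unfold 1 (reflect across h@12): 4 holes -> [(8, 3), (11, 1), (12, 1), (15, 3)]
Unfold 2 (reflect across h@8): 8 holes -> [(0, 3), (3, 1), (4, 1), (7, 3), (8, 3), (11, 1), (12, 1), (15, 3)]

Answer: ...O
....
....
.O..
.O..
....
....
...O
...O
....
....
.O..
.O..
....
....
...O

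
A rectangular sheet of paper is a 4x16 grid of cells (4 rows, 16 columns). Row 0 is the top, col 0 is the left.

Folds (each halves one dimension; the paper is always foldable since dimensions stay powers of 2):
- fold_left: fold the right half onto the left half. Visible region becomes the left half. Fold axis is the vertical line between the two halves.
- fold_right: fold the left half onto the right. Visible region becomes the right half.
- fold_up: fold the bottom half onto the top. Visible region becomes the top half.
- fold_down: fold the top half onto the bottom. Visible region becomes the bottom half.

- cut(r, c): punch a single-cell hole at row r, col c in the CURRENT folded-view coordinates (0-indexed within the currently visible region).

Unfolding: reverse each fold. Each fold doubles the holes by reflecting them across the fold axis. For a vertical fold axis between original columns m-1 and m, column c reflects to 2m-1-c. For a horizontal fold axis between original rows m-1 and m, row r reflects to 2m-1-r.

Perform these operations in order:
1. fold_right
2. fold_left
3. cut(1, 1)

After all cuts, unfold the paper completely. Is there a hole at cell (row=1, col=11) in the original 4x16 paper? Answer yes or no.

Answer: no

Derivation:
Op 1 fold_right: fold axis v@8; visible region now rows[0,4) x cols[8,16) = 4x8
Op 2 fold_left: fold axis v@12; visible region now rows[0,4) x cols[8,12) = 4x4
Op 3 cut(1, 1): punch at orig (1,9); cuts so far [(1, 9)]; region rows[0,4) x cols[8,12) = 4x4
Unfold 1 (reflect across v@12): 2 holes -> [(1, 9), (1, 14)]
Unfold 2 (reflect across v@8): 4 holes -> [(1, 1), (1, 6), (1, 9), (1, 14)]
Holes: [(1, 1), (1, 6), (1, 9), (1, 14)]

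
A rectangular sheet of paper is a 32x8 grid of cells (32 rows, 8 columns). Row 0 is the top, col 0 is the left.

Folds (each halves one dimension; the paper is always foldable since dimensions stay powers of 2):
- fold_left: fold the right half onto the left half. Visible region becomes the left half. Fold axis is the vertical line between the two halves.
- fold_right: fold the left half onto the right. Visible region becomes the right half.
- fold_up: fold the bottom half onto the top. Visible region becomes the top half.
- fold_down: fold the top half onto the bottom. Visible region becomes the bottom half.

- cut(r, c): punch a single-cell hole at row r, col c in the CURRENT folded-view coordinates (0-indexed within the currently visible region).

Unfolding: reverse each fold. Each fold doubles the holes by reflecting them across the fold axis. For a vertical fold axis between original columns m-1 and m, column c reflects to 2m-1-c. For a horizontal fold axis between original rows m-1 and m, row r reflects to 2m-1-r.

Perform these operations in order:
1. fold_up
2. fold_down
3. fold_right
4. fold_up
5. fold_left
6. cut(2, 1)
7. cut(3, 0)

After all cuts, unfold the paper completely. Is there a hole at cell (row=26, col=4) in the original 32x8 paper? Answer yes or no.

Op 1 fold_up: fold axis h@16; visible region now rows[0,16) x cols[0,8) = 16x8
Op 2 fold_down: fold axis h@8; visible region now rows[8,16) x cols[0,8) = 8x8
Op 3 fold_right: fold axis v@4; visible region now rows[8,16) x cols[4,8) = 8x4
Op 4 fold_up: fold axis h@12; visible region now rows[8,12) x cols[4,8) = 4x4
Op 5 fold_left: fold axis v@6; visible region now rows[8,12) x cols[4,6) = 4x2
Op 6 cut(2, 1): punch at orig (10,5); cuts so far [(10, 5)]; region rows[8,12) x cols[4,6) = 4x2
Op 7 cut(3, 0): punch at orig (11,4); cuts so far [(10, 5), (11, 4)]; region rows[8,12) x cols[4,6) = 4x2
Unfold 1 (reflect across v@6): 4 holes -> [(10, 5), (10, 6), (11, 4), (11, 7)]
Unfold 2 (reflect across h@12): 8 holes -> [(10, 5), (10, 6), (11, 4), (11, 7), (12, 4), (12, 7), (13, 5), (13, 6)]
Unfold 3 (reflect across v@4): 16 holes -> [(10, 1), (10, 2), (10, 5), (10, 6), (11, 0), (11, 3), (11, 4), (11, 7), (12, 0), (12, 3), (12, 4), (12, 7), (13, 1), (13, 2), (13, 5), (13, 6)]
Unfold 4 (reflect across h@8): 32 holes -> [(2, 1), (2, 2), (2, 5), (2, 6), (3, 0), (3, 3), (3, 4), (3, 7), (4, 0), (4, 3), (4, 4), (4, 7), (5, 1), (5, 2), (5, 5), (5, 6), (10, 1), (10, 2), (10, 5), (10, 6), (11, 0), (11, 3), (11, 4), (11, 7), (12, 0), (12, 3), (12, 4), (12, 7), (13, 1), (13, 2), (13, 5), (13, 6)]
Unfold 5 (reflect across h@16): 64 holes -> [(2, 1), (2, 2), (2, 5), (2, 6), (3, 0), (3, 3), (3, 4), (3, 7), (4, 0), (4, 3), (4, 4), (4, 7), (5, 1), (5, 2), (5, 5), (5, 6), (10, 1), (10, 2), (10, 5), (10, 6), (11, 0), (11, 3), (11, 4), (11, 7), (12, 0), (12, 3), (12, 4), (12, 7), (13, 1), (13, 2), (13, 5), (13, 6), (18, 1), (18, 2), (18, 5), (18, 6), (19, 0), (19, 3), (19, 4), (19, 7), (20, 0), (20, 3), (20, 4), (20, 7), (21, 1), (21, 2), (21, 5), (21, 6), (26, 1), (26, 2), (26, 5), (26, 6), (27, 0), (27, 3), (27, 4), (27, 7), (28, 0), (28, 3), (28, 4), (28, 7), (29, 1), (29, 2), (29, 5), (29, 6)]
Holes: [(2, 1), (2, 2), (2, 5), (2, 6), (3, 0), (3, 3), (3, 4), (3, 7), (4, 0), (4, 3), (4, 4), (4, 7), (5, 1), (5, 2), (5, 5), (5, 6), (10, 1), (10, 2), (10, 5), (10, 6), (11, 0), (11, 3), (11, 4), (11, 7), (12, 0), (12, 3), (12, 4), (12, 7), (13, 1), (13, 2), (13, 5), (13, 6), (18, 1), (18, 2), (18, 5), (18, 6), (19, 0), (19, 3), (19, 4), (19, 7), (20, 0), (20, 3), (20, 4), (20, 7), (21, 1), (21, 2), (21, 5), (21, 6), (26, 1), (26, 2), (26, 5), (26, 6), (27, 0), (27, 3), (27, 4), (27, 7), (28, 0), (28, 3), (28, 4), (28, 7), (29, 1), (29, 2), (29, 5), (29, 6)]

Answer: no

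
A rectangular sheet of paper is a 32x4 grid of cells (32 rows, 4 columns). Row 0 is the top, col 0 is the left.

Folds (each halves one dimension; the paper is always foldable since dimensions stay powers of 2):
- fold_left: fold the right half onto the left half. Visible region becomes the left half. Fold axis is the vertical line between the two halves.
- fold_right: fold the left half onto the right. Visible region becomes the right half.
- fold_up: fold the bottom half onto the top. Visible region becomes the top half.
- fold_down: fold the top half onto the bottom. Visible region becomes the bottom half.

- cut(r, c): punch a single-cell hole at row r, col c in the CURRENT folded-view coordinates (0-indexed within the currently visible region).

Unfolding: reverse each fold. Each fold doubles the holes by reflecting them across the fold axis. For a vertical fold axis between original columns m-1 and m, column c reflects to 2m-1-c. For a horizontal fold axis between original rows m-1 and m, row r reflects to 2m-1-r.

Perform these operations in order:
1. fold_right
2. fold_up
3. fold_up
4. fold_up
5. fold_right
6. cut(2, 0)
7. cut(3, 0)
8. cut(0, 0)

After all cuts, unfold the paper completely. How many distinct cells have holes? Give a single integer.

Op 1 fold_right: fold axis v@2; visible region now rows[0,32) x cols[2,4) = 32x2
Op 2 fold_up: fold axis h@16; visible region now rows[0,16) x cols[2,4) = 16x2
Op 3 fold_up: fold axis h@8; visible region now rows[0,8) x cols[2,4) = 8x2
Op 4 fold_up: fold axis h@4; visible region now rows[0,4) x cols[2,4) = 4x2
Op 5 fold_right: fold axis v@3; visible region now rows[0,4) x cols[3,4) = 4x1
Op 6 cut(2, 0): punch at orig (2,3); cuts so far [(2, 3)]; region rows[0,4) x cols[3,4) = 4x1
Op 7 cut(3, 0): punch at orig (3,3); cuts so far [(2, 3), (3, 3)]; region rows[0,4) x cols[3,4) = 4x1
Op 8 cut(0, 0): punch at orig (0,3); cuts so far [(0, 3), (2, 3), (3, 3)]; region rows[0,4) x cols[3,4) = 4x1
Unfold 1 (reflect across v@3): 6 holes -> [(0, 2), (0, 3), (2, 2), (2, 3), (3, 2), (3, 3)]
Unfold 2 (reflect across h@4): 12 holes -> [(0, 2), (0, 3), (2, 2), (2, 3), (3, 2), (3, 3), (4, 2), (4, 3), (5, 2), (5, 3), (7, 2), (7, 3)]
Unfold 3 (reflect across h@8): 24 holes -> [(0, 2), (0, 3), (2, 2), (2, 3), (3, 2), (3, 3), (4, 2), (4, 3), (5, 2), (5, 3), (7, 2), (7, 3), (8, 2), (8, 3), (10, 2), (10, 3), (11, 2), (11, 3), (12, 2), (12, 3), (13, 2), (13, 3), (15, 2), (15, 3)]
Unfold 4 (reflect across h@16): 48 holes -> [(0, 2), (0, 3), (2, 2), (2, 3), (3, 2), (3, 3), (4, 2), (4, 3), (5, 2), (5, 3), (7, 2), (7, 3), (8, 2), (8, 3), (10, 2), (10, 3), (11, 2), (11, 3), (12, 2), (12, 3), (13, 2), (13, 3), (15, 2), (15, 3), (16, 2), (16, 3), (18, 2), (18, 3), (19, 2), (19, 3), (20, 2), (20, 3), (21, 2), (21, 3), (23, 2), (23, 3), (24, 2), (24, 3), (26, 2), (26, 3), (27, 2), (27, 3), (28, 2), (28, 3), (29, 2), (29, 3), (31, 2), (31, 3)]
Unfold 5 (reflect across v@2): 96 holes -> [(0, 0), (0, 1), (0, 2), (0, 3), (2, 0), (2, 1), (2, 2), (2, 3), (3, 0), (3, 1), (3, 2), (3, 3), (4, 0), (4, 1), (4, 2), (4, 3), (5, 0), (5, 1), (5, 2), (5, 3), (7, 0), (7, 1), (7, 2), (7, 3), (8, 0), (8, 1), (8, 2), (8, 3), (10, 0), (10, 1), (10, 2), (10, 3), (11, 0), (11, 1), (11, 2), (11, 3), (12, 0), (12, 1), (12, 2), (12, 3), (13, 0), (13, 1), (13, 2), (13, 3), (15, 0), (15, 1), (15, 2), (15, 3), (16, 0), (16, 1), (16, 2), (16, 3), (18, 0), (18, 1), (18, 2), (18, 3), (19, 0), (19, 1), (19, 2), (19, 3), (20, 0), (20, 1), (20, 2), (20, 3), (21, 0), (21, 1), (21, 2), (21, 3), (23, 0), (23, 1), (23, 2), (23, 3), (24, 0), (24, 1), (24, 2), (24, 3), (26, 0), (26, 1), (26, 2), (26, 3), (27, 0), (27, 1), (27, 2), (27, 3), (28, 0), (28, 1), (28, 2), (28, 3), (29, 0), (29, 1), (29, 2), (29, 3), (31, 0), (31, 1), (31, 2), (31, 3)]

Answer: 96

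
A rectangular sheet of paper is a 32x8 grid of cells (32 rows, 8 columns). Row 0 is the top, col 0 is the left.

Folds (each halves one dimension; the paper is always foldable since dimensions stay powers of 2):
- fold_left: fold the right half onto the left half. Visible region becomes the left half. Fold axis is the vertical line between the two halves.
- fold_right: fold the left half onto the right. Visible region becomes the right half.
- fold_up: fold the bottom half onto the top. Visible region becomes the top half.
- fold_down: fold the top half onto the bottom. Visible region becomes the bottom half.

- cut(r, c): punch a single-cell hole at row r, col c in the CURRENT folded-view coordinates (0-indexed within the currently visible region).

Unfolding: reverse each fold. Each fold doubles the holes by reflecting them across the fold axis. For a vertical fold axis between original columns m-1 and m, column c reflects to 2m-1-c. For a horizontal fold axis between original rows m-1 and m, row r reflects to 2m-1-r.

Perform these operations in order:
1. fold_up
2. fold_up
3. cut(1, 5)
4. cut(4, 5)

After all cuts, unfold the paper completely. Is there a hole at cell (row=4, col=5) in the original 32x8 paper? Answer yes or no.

Answer: yes

Derivation:
Op 1 fold_up: fold axis h@16; visible region now rows[0,16) x cols[0,8) = 16x8
Op 2 fold_up: fold axis h@8; visible region now rows[0,8) x cols[0,8) = 8x8
Op 3 cut(1, 5): punch at orig (1,5); cuts so far [(1, 5)]; region rows[0,8) x cols[0,8) = 8x8
Op 4 cut(4, 5): punch at orig (4,5); cuts so far [(1, 5), (4, 5)]; region rows[0,8) x cols[0,8) = 8x8
Unfold 1 (reflect across h@8): 4 holes -> [(1, 5), (4, 5), (11, 5), (14, 5)]
Unfold 2 (reflect across h@16): 8 holes -> [(1, 5), (4, 5), (11, 5), (14, 5), (17, 5), (20, 5), (27, 5), (30, 5)]
Holes: [(1, 5), (4, 5), (11, 5), (14, 5), (17, 5), (20, 5), (27, 5), (30, 5)]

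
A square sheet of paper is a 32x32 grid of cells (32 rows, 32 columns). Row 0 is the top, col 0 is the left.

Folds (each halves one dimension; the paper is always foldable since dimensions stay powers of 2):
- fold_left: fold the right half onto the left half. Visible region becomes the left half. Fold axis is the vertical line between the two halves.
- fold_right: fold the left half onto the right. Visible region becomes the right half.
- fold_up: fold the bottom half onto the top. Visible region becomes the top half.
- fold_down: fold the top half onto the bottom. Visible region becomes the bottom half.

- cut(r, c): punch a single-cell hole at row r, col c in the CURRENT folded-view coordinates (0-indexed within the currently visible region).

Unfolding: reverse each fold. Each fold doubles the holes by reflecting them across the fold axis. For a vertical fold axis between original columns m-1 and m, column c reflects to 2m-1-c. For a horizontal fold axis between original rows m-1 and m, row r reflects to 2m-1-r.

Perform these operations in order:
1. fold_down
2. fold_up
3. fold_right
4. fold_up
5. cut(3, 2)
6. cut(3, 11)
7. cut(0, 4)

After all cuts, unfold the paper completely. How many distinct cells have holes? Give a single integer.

Op 1 fold_down: fold axis h@16; visible region now rows[16,32) x cols[0,32) = 16x32
Op 2 fold_up: fold axis h@24; visible region now rows[16,24) x cols[0,32) = 8x32
Op 3 fold_right: fold axis v@16; visible region now rows[16,24) x cols[16,32) = 8x16
Op 4 fold_up: fold axis h@20; visible region now rows[16,20) x cols[16,32) = 4x16
Op 5 cut(3, 2): punch at orig (19,18); cuts so far [(19, 18)]; region rows[16,20) x cols[16,32) = 4x16
Op 6 cut(3, 11): punch at orig (19,27); cuts so far [(19, 18), (19, 27)]; region rows[16,20) x cols[16,32) = 4x16
Op 7 cut(0, 4): punch at orig (16,20); cuts so far [(16, 20), (19, 18), (19, 27)]; region rows[16,20) x cols[16,32) = 4x16
Unfold 1 (reflect across h@20): 6 holes -> [(16, 20), (19, 18), (19, 27), (20, 18), (20, 27), (23, 20)]
Unfold 2 (reflect across v@16): 12 holes -> [(16, 11), (16, 20), (19, 4), (19, 13), (19, 18), (19, 27), (20, 4), (20, 13), (20, 18), (20, 27), (23, 11), (23, 20)]
Unfold 3 (reflect across h@24): 24 holes -> [(16, 11), (16, 20), (19, 4), (19, 13), (19, 18), (19, 27), (20, 4), (20, 13), (20, 18), (20, 27), (23, 11), (23, 20), (24, 11), (24, 20), (27, 4), (27, 13), (27, 18), (27, 27), (28, 4), (28, 13), (28, 18), (28, 27), (31, 11), (31, 20)]
Unfold 4 (reflect across h@16): 48 holes -> [(0, 11), (0, 20), (3, 4), (3, 13), (3, 18), (3, 27), (4, 4), (4, 13), (4, 18), (4, 27), (7, 11), (7, 20), (8, 11), (8, 20), (11, 4), (11, 13), (11, 18), (11, 27), (12, 4), (12, 13), (12, 18), (12, 27), (15, 11), (15, 20), (16, 11), (16, 20), (19, 4), (19, 13), (19, 18), (19, 27), (20, 4), (20, 13), (20, 18), (20, 27), (23, 11), (23, 20), (24, 11), (24, 20), (27, 4), (27, 13), (27, 18), (27, 27), (28, 4), (28, 13), (28, 18), (28, 27), (31, 11), (31, 20)]

Answer: 48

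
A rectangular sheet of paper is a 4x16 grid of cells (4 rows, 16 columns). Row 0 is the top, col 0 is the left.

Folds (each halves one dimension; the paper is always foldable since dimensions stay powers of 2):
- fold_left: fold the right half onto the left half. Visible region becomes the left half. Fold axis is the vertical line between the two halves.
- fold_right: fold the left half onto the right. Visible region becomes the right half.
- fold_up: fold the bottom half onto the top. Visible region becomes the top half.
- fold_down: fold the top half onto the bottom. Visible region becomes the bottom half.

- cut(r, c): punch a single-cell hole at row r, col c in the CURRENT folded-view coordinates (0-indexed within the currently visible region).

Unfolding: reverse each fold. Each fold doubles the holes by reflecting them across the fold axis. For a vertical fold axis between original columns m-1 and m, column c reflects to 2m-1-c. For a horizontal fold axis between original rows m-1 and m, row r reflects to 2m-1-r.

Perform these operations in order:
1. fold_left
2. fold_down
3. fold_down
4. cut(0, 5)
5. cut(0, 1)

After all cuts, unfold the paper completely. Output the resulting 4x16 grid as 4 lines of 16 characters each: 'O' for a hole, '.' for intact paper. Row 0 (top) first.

Op 1 fold_left: fold axis v@8; visible region now rows[0,4) x cols[0,8) = 4x8
Op 2 fold_down: fold axis h@2; visible region now rows[2,4) x cols[0,8) = 2x8
Op 3 fold_down: fold axis h@3; visible region now rows[3,4) x cols[0,8) = 1x8
Op 4 cut(0, 5): punch at orig (3,5); cuts so far [(3, 5)]; region rows[3,4) x cols[0,8) = 1x8
Op 5 cut(0, 1): punch at orig (3,1); cuts so far [(3, 1), (3, 5)]; region rows[3,4) x cols[0,8) = 1x8
Unfold 1 (reflect across h@3): 4 holes -> [(2, 1), (2, 5), (3, 1), (3, 5)]
Unfold 2 (reflect across h@2): 8 holes -> [(0, 1), (0, 5), (1, 1), (1, 5), (2, 1), (2, 5), (3, 1), (3, 5)]
Unfold 3 (reflect across v@8): 16 holes -> [(0, 1), (0, 5), (0, 10), (0, 14), (1, 1), (1, 5), (1, 10), (1, 14), (2, 1), (2, 5), (2, 10), (2, 14), (3, 1), (3, 5), (3, 10), (3, 14)]

Answer: .O...O....O...O.
.O...O....O...O.
.O...O....O...O.
.O...O....O...O.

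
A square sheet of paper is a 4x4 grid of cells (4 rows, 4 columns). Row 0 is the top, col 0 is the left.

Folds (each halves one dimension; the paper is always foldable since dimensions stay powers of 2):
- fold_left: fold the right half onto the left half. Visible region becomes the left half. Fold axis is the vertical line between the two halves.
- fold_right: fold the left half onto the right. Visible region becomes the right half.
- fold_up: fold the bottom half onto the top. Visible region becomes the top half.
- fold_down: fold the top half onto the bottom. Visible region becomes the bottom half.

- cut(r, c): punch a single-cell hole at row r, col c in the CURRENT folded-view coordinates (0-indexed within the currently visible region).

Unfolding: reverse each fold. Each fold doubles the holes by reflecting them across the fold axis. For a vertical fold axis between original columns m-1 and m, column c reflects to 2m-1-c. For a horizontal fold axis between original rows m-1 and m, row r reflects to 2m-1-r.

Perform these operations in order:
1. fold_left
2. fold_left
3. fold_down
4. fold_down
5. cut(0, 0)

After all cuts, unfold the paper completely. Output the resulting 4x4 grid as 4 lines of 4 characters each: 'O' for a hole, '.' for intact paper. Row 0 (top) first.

Answer: OOOO
OOOO
OOOO
OOOO

Derivation:
Op 1 fold_left: fold axis v@2; visible region now rows[0,4) x cols[0,2) = 4x2
Op 2 fold_left: fold axis v@1; visible region now rows[0,4) x cols[0,1) = 4x1
Op 3 fold_down: fold axis h@2; visible region now rows[2,4) x cols[0,1) = 2x1
Op 4 fold_down: fold axis h@3; visible region now rows[3,4) x cols[0,1) = 1x1
Op 5 cut(0, 0): punch at orig (3,0); cuts so far [(3, 0)]; region rows[3,4) x cols[0,1) = 1x1
Unfold 1 (reflect across h@3): 2 holes -> [(2, 0), (3, 0)]
Unfold 2 (reflect across h@2): 4 holes -> [(0, 0), (1, 0), (2, 0), (3, 0)]
Unfold 3 (reflect across v@1): 8 holes -> [(0, 0), (0, 1), (1, 0), (1, 1), (2, 0), (2, 1), (3, 0), (3, 1)]
Unfold 4 (reflect across v@2): 16 holes -> [(0, 0), (0, 1), (0, 2), (0, 3), (1, 0), (1, 1), (1, 2), (1, 3), (2, 0), (2, 1), (2, 2), (2, 3), (3, 0), (3, 1), (3, 2), (3, 3)]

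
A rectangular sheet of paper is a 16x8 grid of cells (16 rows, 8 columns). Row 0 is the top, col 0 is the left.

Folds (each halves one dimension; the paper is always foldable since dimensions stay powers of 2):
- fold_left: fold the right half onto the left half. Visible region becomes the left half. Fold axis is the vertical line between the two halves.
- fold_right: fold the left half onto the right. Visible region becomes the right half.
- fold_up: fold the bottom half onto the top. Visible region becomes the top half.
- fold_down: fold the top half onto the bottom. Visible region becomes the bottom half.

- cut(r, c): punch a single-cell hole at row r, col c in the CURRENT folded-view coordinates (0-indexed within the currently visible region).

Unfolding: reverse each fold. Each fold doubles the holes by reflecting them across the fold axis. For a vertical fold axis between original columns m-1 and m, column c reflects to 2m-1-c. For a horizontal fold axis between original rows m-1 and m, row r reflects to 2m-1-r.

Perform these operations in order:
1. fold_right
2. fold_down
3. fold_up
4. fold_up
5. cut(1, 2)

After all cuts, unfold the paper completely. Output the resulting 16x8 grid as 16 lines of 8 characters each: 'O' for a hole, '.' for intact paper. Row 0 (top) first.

Answer: ........
.O....O.
.O....O.
........
........
.O....O.
.O....O.
........
........
.O....O.
.O....O.
........
........
.O....O.
.O....O.
........

Derivation:
Op 1 fold_right: fold axis v@4; visible region now rows[0,16) x cols[4,8) = 16x4
Op 2 fold_down: fold axis h@8; visible region now rows[8,16) x cols[4,8) = 8x4
Op 3 fold_up: fold axis h@12; visible region now rows[8,12) x cols[4,8) = 4x4
Op 4 fold_up: fold axis h@10; visible region now rows[8,10) x cols[4,8) = 2x4
Op 5 cut(1, 2): punch at orig (9,6); cuts so far [(9, 6)]; region rows[8,10) x cols[4,8) = 2x4
Unfold 1 (reflect across h@10): 2 holes -> [(9, 6), (10, 6)]
Unfold 2 (reflect across h@12): 4 holes -> [(9, 6), (10, 6), (13, 6), (14, 6)]
Unfold 3 (reflect across h@8): 8 holes -> [(1, 6), (2, 6), (5, 6), (6, 6), (9, 6), (10, 6), (13, 6), (14, 6)]
Unfold 4 (reflect across v@4): 16 holes -> [(1, 1), (1, 6), (2, 1), (2, 6), (5, 1), (5, 6), (6, 1), (6, 6), (9, 1), (9, 6), (10, 1), (10, 6), (13, 1), (13, 6), (14, 1), (14, 6)]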